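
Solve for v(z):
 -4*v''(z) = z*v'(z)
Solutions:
 v(z) = C1 + C2*erf(sqrt(2)*z/4)


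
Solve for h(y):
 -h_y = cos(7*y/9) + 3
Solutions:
 h(y) = C1 - 3*y - 9*sin(7*y/9)/7


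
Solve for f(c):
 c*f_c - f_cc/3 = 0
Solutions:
 f(c) = C1 + C2*erfi(sqrt(6)*c/2)


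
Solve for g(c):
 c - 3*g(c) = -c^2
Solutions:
 g(c) = c*(c + 1)/3


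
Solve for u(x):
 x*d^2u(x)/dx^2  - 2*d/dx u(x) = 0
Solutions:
 u(x) = C1 + C2*x^3


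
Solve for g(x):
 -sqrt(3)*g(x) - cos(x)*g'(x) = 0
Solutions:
 g(x) = C1*(sin(x) - 1)^(sqrt(3)/2)/(sin(x) + 1)^(sqrt(3)/2)


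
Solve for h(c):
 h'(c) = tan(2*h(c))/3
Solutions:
 h(c) = -asin(C1*exp(2*c/3))/2 + pi/2
 h(c) = asin(C1*exp(2*c/3))/2


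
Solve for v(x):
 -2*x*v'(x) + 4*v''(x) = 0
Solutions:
 v(x) = C1 + C2*erfi(x/2)


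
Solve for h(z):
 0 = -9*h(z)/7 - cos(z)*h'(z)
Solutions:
 h(z) = C1*(sin(z) - 1)^(9/14)/(sin(z) + 1)^(9/14)


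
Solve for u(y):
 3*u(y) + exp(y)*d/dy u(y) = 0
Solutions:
 u(y) = C1*exp(3*exp(-y))


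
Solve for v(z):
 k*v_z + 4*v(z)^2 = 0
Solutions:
 v(z) = k/(C1*k + 4*z)


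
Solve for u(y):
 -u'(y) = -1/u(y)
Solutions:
 u(y) = -sqrt(C1 + 2*y)
 u(y) = sqrt(C1 + 2*y)


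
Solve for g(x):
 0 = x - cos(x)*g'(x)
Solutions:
 g(x) = C1 + Integral(x/cos(x), x)


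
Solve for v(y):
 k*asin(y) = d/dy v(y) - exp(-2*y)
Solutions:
 v(y) = C1 + k*y*asin(y) + k*sqrt(1 - y^2) - exp(-2*y)/2


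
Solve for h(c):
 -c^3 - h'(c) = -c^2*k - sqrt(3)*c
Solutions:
 h(c) = C1 - c^4/4 + c^3*k/3 + sqrt(3)*c^2/2


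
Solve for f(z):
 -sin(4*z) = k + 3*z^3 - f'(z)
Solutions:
 f(z) = C1 + k*z + 3*z^4/4 - cos(4*z)/4


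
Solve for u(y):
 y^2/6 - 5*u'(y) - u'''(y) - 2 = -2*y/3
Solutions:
 u(y) = C1 + C2*sin(sqrt(5)*y) + C3*cos(sqrt(5)*y) + y^3/90 + y^2/15 - 31*y/75


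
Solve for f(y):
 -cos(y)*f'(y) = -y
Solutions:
 f(y) = C1 + Integral(y/cos(y), y)


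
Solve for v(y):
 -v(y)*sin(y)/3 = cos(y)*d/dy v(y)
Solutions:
 v(y) = C1*cos(y)^(1/3)


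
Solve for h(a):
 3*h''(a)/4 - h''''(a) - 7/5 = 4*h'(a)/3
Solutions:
 h(a) = C1 + C2*exp(3^(1/3)*a*(3/(sqrt(247)/8 + 2)^(1/3) + 4*3^(1/3)*(sqrt(247)/8 + 2)^(1/3))/24)*sin(sqrt(3)*a*(-4*(9*sqrt(247)/8 + 18)^(1/3) + 9/(9*sqrt(247)/8 + 18)^(1/3))/24) + C3*exp(3^(1/3)*a*(3/(sqrt(247)/8 + 2)^(1/3) + 4*3^(1/3)*(sqrt(247)/8 + 2)^(1/3))/24)*cos(sqrt(3)*a*(-4*(9*sqrt(247)/8 + 18)^(1/3) + 9/(9*sqrt(247)/8 + 18)^(1/3))/24) + C4*exp(-3^(1/3)*a*(3/(sqrt(247)/8 + 2)^(1/3) + 4*3^(1/3)*(sqrt(247)/8 + 2)^(1/3))/12) - 21*a/20


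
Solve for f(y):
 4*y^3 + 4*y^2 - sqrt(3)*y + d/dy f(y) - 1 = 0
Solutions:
 f(y) = C1 - y^4 - 4*y^3/3 + sqrt(3)*y^2/2 + y


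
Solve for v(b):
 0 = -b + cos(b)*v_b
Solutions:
 v(b) = C1 + Integral(b/cos(b), b)


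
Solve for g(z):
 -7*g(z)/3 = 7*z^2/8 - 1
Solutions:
 g(z) = 3/7 - 3*z^2/8


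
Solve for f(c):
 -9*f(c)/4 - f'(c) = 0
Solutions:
 f(c) = C1*exp(-9*c/4)


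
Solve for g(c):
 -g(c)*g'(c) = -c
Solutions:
 g(c) = -sqrt(C1 + c^2)
 g(c) = sqrt(C1 + c^2)


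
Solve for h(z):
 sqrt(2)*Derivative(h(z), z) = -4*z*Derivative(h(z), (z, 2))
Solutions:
 h(z) = C1 + C2*z^(1 - sqrt(2)/4)


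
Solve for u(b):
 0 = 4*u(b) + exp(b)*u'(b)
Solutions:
 u(b) = C1*exp(4*exp(-b))


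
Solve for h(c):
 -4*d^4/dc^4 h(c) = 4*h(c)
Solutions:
 h(c) = (C1*sin(sqrt(2)*c/2) + C2*cos(sqrt(2)*c/2))*exp(-sqrt(2)*c/2) + (C3*sin(sqrt(2)*c/2) + C4*cos(sqrt(2)*c/2))*exp(sqrt(2)*c/2)


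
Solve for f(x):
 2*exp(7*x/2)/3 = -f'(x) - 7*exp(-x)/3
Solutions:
 f(x) = C1 - 4*exp(7*x/2)/21 + 7*exp(-x)/3


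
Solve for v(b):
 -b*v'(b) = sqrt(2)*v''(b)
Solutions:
 v(b) = C1 + C2*erf(2^(1/4)*b/2)


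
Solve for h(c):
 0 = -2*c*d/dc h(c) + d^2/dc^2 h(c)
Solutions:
 h(c) = C1 + C2*erfi(c)


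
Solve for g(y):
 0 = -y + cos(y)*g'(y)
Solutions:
 g(y) = C1 + Integral(y/cos(y), y)


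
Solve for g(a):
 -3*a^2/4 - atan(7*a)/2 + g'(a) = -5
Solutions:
 g(a) = C1 + a^3/4 + a*atan(7*a)/2 - 5*a - log(49*a^2 + 1)/28


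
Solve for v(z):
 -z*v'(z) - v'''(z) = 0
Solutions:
 v(z) = C1 + Integral(C2*airyai(-z) + C3*airybi(-z), z)


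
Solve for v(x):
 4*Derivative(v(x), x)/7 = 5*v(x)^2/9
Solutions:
 v(x) = -36/(C1 + 35*x)


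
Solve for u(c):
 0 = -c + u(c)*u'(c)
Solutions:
 u(c) = -sqrt(C1 + c^2)
 u(c) = sqrt(C1 + c^2)


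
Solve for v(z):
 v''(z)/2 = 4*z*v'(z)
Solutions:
 v(z) = C1 + C2*erfi(2*z)


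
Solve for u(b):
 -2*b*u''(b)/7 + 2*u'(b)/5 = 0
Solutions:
 u(b) = C1 + C2*b^(12/5)


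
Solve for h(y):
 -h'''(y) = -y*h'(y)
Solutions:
 h(y) = C1 + Integral(C2*airyai(y) + C3*airybi(y), y)


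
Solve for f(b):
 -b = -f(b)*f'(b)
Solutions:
 f(b) = -sqrt(C1 + b^2)
 f(b) = sqrt(C1 + b^2)


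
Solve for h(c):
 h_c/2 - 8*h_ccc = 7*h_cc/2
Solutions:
 h(c) = C1 + C2*exp(c*(-7 + sqrt(113))/32) + C3*exp(-c*(7 + sqrt(113))/32)


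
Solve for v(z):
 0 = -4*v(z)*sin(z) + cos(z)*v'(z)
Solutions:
 v(z) = C1/cos(z)^4


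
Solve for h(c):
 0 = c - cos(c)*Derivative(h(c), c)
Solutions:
 h(c) = C1 + Integral(c/cos(c), c)


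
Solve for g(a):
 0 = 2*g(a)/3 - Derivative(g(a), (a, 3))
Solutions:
 g(a) = C3*exp(2^(1/3)*3^(2/3)*a/3) + (C1*sin(2^(1/3)*3^(1/6)*a/2) + C2*cos(2^(1/3)*3^(1/6)*a/2))*exp(-2^(1/3)*3^(2/3)*a/6)


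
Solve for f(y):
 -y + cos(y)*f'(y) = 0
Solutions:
 f(y) = C1 + Integral(y/cos(y), y)


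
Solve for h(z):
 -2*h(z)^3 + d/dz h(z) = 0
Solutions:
 h(z) = -sqrt(2)*sqrt(-1/(C1 + 2*z))/2
 h(z) = sqrt(2)*sqrt(-1/(C1 + 2*z))/2


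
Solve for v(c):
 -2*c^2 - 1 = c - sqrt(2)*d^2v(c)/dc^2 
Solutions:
 v(c) = C1 + C2*c + sqrt(2)*c^4/12 + sqrt(2)*c^3/12 + sqrt(2)*c^2/4


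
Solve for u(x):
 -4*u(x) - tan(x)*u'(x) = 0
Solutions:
 u(x) = C1/sin(x)^4


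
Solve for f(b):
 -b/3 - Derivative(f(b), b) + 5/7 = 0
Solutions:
 f(b) = C1 - b^2/6 + 5*b/7


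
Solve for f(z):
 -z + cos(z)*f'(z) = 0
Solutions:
 f(z) = C1 + Integral(z/cos(z), z)


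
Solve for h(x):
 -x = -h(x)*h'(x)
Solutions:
 h(x) = -sqrt(C1 + x^2)
 h(x) = sqrt(C1 + x^2)


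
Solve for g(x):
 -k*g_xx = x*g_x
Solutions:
 g(x) = C1 + C2*sqrt(k)*erf(sqrt(2)*x*sqrt(1/k)/2)


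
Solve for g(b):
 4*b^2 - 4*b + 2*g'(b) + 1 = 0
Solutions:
 g(b) = C1 - 2*b^3/3 + b^2 - b/2


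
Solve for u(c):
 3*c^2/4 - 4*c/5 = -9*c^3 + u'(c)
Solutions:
 u(c) = C1 + 9*c^4/4 + c^3/4 - 2*c^2/5


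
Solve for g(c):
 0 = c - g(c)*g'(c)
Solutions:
 g(c) = -sqrt(C1 + c^2)
 g(c) = sqrt(C1 + c^2)


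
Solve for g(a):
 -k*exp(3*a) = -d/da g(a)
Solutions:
 g(a) = C1 + k*exp(3*a)/3


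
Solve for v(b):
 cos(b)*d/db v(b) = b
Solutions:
 v(b) = C1 + Integral(b/cos(b), b)


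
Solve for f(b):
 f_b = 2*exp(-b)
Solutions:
 f(b) = C1 - 2*exp(-b)


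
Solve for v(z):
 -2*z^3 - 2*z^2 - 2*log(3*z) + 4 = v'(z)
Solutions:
 v(z) = C1 - z^4/2 - 2*z^3/3 - 2*z*log(z) - z*log(9) + 6*z


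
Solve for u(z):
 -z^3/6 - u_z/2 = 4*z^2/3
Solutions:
 u(z) = C1 - z^4/12 - 8*z^3/9


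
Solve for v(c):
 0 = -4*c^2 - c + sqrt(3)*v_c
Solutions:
 v(c) = C1 + 4*sqrt(3)*c^3/9 + sqrt(3)*c^2/6


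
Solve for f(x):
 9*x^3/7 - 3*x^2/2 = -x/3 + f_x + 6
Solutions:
 f(x) = C1 + 9*x^4/28 - x^3/2 + x^2/6 - 6*x


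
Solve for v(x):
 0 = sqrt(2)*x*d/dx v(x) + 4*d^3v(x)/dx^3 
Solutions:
 v(x) = C1 + Integral(C2*airyai(-sqrt(2)*x/2) + C3*airybi(-sqrt(2)*x/2), x)


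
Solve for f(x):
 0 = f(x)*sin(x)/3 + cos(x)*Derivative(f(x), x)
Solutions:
 f(x) = C1*cos(x)^(1/3)


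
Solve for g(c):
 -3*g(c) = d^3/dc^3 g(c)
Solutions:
 g(c) = C3*exp(-3^(1/3)*c) + (C1*sin(3^(5/6)*c/2) + C2*cos(3^(5/6)*c/2))*exp(3^(1/3)*c/2)


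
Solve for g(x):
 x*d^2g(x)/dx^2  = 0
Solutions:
 g(x) = C1 + C2*x


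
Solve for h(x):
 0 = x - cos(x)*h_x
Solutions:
 h(x) = C1 + Integral(x/cos(x), x)


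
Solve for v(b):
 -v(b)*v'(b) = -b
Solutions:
 v(b) = -sqrt(C1 + b^2)
 v(b) = sqrt(C1 + b^2)


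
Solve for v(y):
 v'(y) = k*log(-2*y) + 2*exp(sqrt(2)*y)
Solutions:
 v(y) = C1 + k*y*log(-y) + k*y*(-1 + log(2)) + sqrt(2)*exp(sqrt(2)*y)


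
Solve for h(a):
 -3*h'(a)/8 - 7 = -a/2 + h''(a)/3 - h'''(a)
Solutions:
 h(a) = C1 + C2*exp(a*(2 - sqrt(58))/12) + C3*exp(a*(2 + sqrt(58))/12) + 2*a^2/3 - 536*a/27


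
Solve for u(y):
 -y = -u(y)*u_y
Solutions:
 u(y) = -sqrt(C1 + y^2)
 u(y) = sqrt(C1 + y^2)


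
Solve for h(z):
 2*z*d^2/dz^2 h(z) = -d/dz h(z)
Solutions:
 h(z) = C1 + C2*sqrt(z)


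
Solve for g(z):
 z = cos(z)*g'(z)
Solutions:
 g(z) = C1 + Integral(z/cos(z), z)


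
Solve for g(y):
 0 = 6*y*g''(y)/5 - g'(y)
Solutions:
 g(y) = C1 + C2*y^(11/6)


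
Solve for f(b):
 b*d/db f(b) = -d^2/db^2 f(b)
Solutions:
 f(b) = C1 + C2*erf(sqrt(2)*b/2)


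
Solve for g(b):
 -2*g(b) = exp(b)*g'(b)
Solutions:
 g(b) = C1*exp(2*exp(-b))


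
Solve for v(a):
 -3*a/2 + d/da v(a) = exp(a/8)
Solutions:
 v(a) = C1 + 3*a^2/4 + 8*exp(a/8)


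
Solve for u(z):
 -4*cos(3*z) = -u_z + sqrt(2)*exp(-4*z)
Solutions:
 u(z) = C1 + 4*sin(3*z)/3 - sqrt(2)*exp(-4*z)/4


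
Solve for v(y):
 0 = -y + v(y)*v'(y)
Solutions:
 v(y) = -sqrt(C1 + y^2)
 v(y) = sqrt(C1 + y^2)


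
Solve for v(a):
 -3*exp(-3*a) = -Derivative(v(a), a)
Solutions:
 v(a) = C1 - exp(-3*a)


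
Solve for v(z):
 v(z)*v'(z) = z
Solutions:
 v(z) = -sqrt(C1 + z^2)
 v(z) = sqrt(C1 + z^2)


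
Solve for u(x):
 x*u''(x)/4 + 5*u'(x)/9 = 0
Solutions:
 u(x) = C1 + C2/x^(11/9)


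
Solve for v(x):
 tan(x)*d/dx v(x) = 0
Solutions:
 v(x) = C1


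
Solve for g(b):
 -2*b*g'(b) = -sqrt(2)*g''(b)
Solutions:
 g(b) = C1 + C2*erfi(2^(3/4)*b/2)


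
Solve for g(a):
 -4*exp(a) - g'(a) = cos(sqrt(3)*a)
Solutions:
 g(a) = C1 - 4*exp(a) - sqrt(3)*sin(sqrt(3)*a)/3


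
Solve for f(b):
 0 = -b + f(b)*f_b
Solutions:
 f(b) = -sqrt(C1 + b^2)
 f(b) = sqrt(C1 + b^2)


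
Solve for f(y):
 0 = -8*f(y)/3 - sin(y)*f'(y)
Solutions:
 f(y) = C1*(cos(y) + 1)^(4/3)/(cos(y) - 1)^(4/3)


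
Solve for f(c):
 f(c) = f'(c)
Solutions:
 f(c) = C1*exp(c)


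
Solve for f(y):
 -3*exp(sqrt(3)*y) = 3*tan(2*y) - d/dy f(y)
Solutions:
 f(y) = C1 + sqrt(3)*exp(sqrt(3)*y) - 3*log(cos(2*y))/2


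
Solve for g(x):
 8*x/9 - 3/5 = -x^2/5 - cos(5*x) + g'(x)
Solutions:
 g(x) = C1 + x^3/15 + 4*x^2/9 - 3*x/5 + sin(5*x)/5


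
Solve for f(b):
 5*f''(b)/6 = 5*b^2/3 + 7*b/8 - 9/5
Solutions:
 f(b) = C1 + C2*b + b^4/6 + 7*b^3/40 - 27*b^2/25


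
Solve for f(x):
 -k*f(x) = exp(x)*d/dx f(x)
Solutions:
 f(x) = C1*exp(k*exp(-x))


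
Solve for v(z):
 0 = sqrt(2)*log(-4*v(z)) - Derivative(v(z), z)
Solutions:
 -sqrt(2)*Integral(1/(log(-_y) + 2*log(2)), (_y, v(z)))/2 = C1 - z


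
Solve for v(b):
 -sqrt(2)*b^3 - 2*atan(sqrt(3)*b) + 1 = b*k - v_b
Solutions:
 v(b) = C1 + sqrt(2)*b^4/4 + b^2*k/2 + 2*b*atan(sqrt(3)*b) - b - sqrt(3)*log(3*b^2 + 1)/3


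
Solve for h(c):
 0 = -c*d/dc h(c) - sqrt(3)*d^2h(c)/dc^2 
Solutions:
 h(c) = C1 + C2*erf(sqrt(2)*3^(3/4)*c/6)


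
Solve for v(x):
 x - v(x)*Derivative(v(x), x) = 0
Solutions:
 v(x) = -sqrt(C1 + x^2)
 v(x) = sqrt(C1 + x^2)


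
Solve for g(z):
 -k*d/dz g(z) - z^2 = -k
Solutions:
 g(z) = C1 + z - z^3/(3*k)


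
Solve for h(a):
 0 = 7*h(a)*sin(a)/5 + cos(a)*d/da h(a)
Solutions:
 h(a) = C1*cos(a)^(7/5)


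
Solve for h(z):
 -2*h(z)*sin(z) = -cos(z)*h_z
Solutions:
 h(z) = C1/cos(z)^2


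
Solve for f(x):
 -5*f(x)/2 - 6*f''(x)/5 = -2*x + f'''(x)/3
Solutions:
 f(x) = C1*exp(x*(-24 + 24*6^(2/3)/(25*sqrt(1201) + 913)^(1/3) + 6^(1/3)*(25*sqrt(1201) + 913)^(1/3))/20)*sin(2^(1/3)*3^(1/6)*x*(-3^(2/3)*(25*sqrt(1201) + 913)^(1/3) + 72*2^(1/3)/(25*sqrt(1201) + 913)^(1/3))/20) + C2*exp(x*(-24 + 24*6^(2/3)/(25*sqrt(1201) + 913)^(1/3) + 6^(1/3)*(25*sqrt(1201) + 913)^(1/3))/20)*cos(2^(1/3)*3^(1/6)*x*(-3^(2/3)*(25*sqrt(1201) + 913)^(1/3) + 72*2^(1/3)/(25*sqrt(1201) + 913)^(1/3))/20) + C3*exp(-x*(24*6^(2/3)/(25*sqrt(1201) + 913)^(1/3) + 12 + 6^(1/3)*(25*sqrt(1201) + 913)^(1/3))/10) + 4*x/5


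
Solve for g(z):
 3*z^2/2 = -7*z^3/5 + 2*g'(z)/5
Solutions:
 g(z) = C1 + 7*z^4/8 + 5*z^3/4


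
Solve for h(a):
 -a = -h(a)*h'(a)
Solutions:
 h(a) = -sqrt(C1 + a^2)
 h(a) = sqrt(C1 + a^2)


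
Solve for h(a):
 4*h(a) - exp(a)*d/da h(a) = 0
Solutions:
 h(a) = C1*exp(-4*exp(-a))


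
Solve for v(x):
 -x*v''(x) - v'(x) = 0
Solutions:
 v(x) = C1 + C2*log(x)


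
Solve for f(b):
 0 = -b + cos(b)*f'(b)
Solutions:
 f(b) = C1 + Integral(b/cos(b), b)


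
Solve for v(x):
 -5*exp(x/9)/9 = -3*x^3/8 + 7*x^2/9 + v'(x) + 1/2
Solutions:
 v(x) = C1 + 3*x^4/32 - 7*x^3/27 - x/2 - 5*exp(x/9)


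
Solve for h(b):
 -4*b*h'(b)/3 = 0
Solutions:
 h(b) = C1


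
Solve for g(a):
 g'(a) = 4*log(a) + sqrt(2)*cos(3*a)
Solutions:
 g(a) = C1 + 4*a*log(a) - 4*a + sqrt(2)*sin(3*a)/3


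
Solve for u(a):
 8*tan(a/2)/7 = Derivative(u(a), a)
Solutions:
 u(a) = C1 - 16*log(cos(a/2))/7


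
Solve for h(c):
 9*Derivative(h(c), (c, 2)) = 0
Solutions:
 h(c) = C1 + C2*c


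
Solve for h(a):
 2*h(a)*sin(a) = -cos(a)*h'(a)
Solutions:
 h(a) = C1*cos(a)^2


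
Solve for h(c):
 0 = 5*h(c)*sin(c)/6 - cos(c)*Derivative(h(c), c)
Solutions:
 h(c) = C1/cos(c)^(5/6)


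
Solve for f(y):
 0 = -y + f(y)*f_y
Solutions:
 f(y) = -sqrt(C1 + y^2)
 f(y) = sqrt(C1 + y^2)


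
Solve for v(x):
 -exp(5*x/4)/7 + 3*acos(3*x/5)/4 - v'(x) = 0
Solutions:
 v(x) = C1 + 3*x*acos(3*x/5)/4 - sqrt(25 - 9*x^2)/4 - 4*exp(5*x/4)/35


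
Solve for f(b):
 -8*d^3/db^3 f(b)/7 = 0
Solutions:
 f(b) = C1 + C2*b + C3*b^2


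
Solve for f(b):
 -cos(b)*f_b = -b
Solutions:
 f(b) = C1 + Integral(b/cos(b), b)


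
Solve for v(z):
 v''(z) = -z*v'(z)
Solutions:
 v(z) = C1 + C2*erf(sqrt(2)*z/2)


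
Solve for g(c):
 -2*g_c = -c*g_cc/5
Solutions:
 g(c) = C1 + C2*c^11


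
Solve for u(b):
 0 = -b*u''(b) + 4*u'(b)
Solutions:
 u(b) = C1 + C2*b^5


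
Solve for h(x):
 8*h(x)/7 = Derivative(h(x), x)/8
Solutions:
 h(x) = C1*exp(64*x/7)


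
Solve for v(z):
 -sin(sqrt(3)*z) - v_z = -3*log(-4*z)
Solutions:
 v(z) = C1 + 3*z*log(-z) - 3*z + 6*z*log(2) + sqrt(3)*cos(sqrt(3)*z)/3


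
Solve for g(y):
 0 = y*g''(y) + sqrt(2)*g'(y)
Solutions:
 g(y) = C1 + C2*y^(1 - sqrt(2))


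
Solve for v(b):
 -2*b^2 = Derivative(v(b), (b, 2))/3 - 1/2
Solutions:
 v(b) = C1 + C2*b - b^4/2 + 3*b^2/4


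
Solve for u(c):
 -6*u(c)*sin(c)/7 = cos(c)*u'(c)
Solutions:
 u(c) = C1*cos(c)^(6/7)


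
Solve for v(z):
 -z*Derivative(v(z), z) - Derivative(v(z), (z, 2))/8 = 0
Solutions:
 v(z) = C1 + C2*erf(2*z)


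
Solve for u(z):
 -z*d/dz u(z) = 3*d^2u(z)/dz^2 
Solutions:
 u(z) = C1 + C2*erf(sqrt(6)*z/6)


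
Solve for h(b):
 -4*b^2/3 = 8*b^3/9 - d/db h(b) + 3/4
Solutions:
 h(b) = C1 + 2*b^4/9 + 4*b^3/9 + 3*b/4


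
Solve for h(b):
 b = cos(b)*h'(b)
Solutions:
 h(b) = C1 + Integral(b/cos(b), b)


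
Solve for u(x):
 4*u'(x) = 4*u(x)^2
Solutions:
 u(x) = -1/(C1 + x)


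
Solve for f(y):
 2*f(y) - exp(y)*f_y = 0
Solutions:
 f(y) = C1*exp(-2*exp(-y))


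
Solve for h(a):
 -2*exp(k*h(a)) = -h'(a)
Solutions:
 h(a) = Piecewise((log(-1/(C1*k + 2*a*k))/k, Ne(k, 0)), (nan, True))
 h(a) = Piecewise((C1 + 2*a, Eq(k, 0)), (nan, True))


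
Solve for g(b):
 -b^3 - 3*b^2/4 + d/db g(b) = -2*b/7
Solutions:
 g(b) = C1 + b^4/4 + b^3/4 - b^2/7


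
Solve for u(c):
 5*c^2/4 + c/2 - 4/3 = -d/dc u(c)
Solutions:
 u(c) = C1 - 5*c^3/12 - c^2/4 + 4*c/3


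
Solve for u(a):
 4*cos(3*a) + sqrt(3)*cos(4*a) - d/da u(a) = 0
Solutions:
 u(a) = C1 + 4*sin(3*a)/3 + sqrt(3)*sin(4*a)/4


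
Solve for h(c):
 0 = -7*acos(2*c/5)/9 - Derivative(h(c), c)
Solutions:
 h(c) = C1 - 7*c*acos(2*c/5)/9 + 7*sqrt(25 - 4*c^2)/18


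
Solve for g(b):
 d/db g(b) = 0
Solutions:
 g(b) = C1


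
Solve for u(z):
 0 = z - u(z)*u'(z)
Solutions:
 u(z) = -sqrt(C1 + z^2)
 u(z) = sqrt(C1 + z^2)


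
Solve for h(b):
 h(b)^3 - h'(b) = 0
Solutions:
 h(b) = -sqrt(2)*sqrt(-1/(C1 + b))/2
 h(b) = sqrt(2)*sqrt(-1/(C1 + b))/2


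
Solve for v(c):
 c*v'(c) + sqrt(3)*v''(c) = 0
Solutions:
 v(c) = C1 + C2*erf(sqrt(2)*3^(3/4)*c/6)


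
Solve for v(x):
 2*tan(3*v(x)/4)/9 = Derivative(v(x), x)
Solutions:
 v(x) = -4*asin(C1*exp(x/6))/3 + 4*pi/3
 v(x) = 4*asin(C1*exp(x/6))/3


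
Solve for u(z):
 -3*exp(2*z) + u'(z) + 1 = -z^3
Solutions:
 u(z) = C1 - z^4/4 - z + 3*exp(2*z)/2


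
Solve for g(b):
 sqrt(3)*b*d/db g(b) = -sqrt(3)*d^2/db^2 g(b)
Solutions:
 g(b) = C1 + C2*erf(sqrt(2)*b/2)


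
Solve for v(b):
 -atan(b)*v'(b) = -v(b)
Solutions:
 v(b) = C1*exp(Integral(1/atan(b), b))


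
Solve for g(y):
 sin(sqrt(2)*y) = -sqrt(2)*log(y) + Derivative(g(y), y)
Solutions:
 g(y) = C1 + sqrt(2)*y*(log(y) - 1) - sqrt(2)*cos(sqrt(2)*y)/2


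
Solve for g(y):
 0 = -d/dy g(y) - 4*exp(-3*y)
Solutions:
 g(y) = C1 + 4*exp(-3*y)/3


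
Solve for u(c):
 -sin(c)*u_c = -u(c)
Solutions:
 u(c) = C1*sqrt(cos(c) - 1)/sqrt(cos(c) + 1)


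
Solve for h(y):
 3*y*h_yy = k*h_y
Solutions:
 h(y) = C1 + y^(re(k)/3 + 1)*(C2*sin(log(y)*Abs(im(k))/3) + C3*cos(log(y)*im(k)/3))


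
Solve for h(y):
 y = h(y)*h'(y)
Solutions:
 h(y) = -sqrt(C1 + y^2)
 h(y) = sqrt(C1 + y^2)


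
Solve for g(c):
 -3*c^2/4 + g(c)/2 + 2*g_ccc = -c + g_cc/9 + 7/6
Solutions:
 g(c) = C1*exp(c*((81*sqrt(59043) + 19682)^(-1/3) + 2 + (81*sqrt(59043) + 19682)^(1/3))/108)*sin(sqrt(3)*c*(-(81*sqrt(59043) + 19682)^(1/3) + (81*sqrt(59043) + 19682)^(-1/3))/108) + C2*exp(c*((81*sqrt(59043) + 19682)^(-1/3) + 2 + (81*sqrt(59043) + 19682)^(1/3))/108)*cos(sqrt(3)*c*(-(81*sqrt(59043) + 19682)^(1/3) + (81*sqrt(59043) + 19682)^(-1/3))/108) + C3*exp(c*(-(81*sqrt(59043) + 19682)^(1/3) - 1/(81*sqrt(59043) + 19682)^(1/3) + 1)/54) + 3*c^2/2 - 2*c + 3


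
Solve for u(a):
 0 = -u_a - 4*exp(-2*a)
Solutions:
 u(a) = C1 + 2*exp(-2*a)


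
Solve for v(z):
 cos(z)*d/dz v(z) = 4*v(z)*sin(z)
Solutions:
 v(z) = C1/cos(z)^4


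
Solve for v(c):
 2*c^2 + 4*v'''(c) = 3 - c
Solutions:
 v(c) = C1 + C2*c + C3*c^2 - c^5/120 - c^4/96 + c^3/8


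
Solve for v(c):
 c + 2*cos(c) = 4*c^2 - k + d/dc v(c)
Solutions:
 v(c) = C1 - 4*c^3/3 + c^2/2 + c*k + 2*sin(c)


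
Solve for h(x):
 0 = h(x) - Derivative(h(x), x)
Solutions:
 h(x) = C1*exp(x)


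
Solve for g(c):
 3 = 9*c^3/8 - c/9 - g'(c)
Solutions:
 g(c) = C1 + 9*c^4/32 - c^2/18 - 3*c


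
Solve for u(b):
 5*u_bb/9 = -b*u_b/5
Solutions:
 u(b) = C1 + C2*erf(3*sqrt(2)*b/10)


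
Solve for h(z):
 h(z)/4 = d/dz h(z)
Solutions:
 h(z) = C1*exp(z/4)


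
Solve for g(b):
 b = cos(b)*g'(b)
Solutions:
 g(b) = C1 + Integral(b/cos(b), b)


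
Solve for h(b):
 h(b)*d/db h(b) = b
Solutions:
 h(b) = -sqrt(C1 + b^2)
 h(b) = sqrt(C1 + b^2)


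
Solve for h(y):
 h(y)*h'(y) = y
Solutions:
 h(y) = -sqrt(C1 + y^2)
 h(y) = sqrt(C1 + y^2)


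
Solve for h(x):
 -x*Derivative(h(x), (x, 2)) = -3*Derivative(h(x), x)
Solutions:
 h(x) = C1 + C2*x^4


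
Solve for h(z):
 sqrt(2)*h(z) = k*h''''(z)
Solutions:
 h(z) = C1*exp(-2^(1/8)*z*(1/k)^(1/4)) + C2*exp(2^(1/8)*z*(1/k)^(1/4)) + C3*exp(-2^(1/8)*I*z*(1/k)^(1/4)) + C4*exp(2^(1/8)*I*z*(1/k)^(1/4))


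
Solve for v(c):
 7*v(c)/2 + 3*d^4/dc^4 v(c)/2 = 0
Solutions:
 v(c) = (C1*sin(sqrt(2)*3^(3/4)*7^(1/4)*c/6) + C2*cos(sqrt(2)*3^(3/4)*7^(1/4)*c/6))*exp(-sqrt(2)*3^(3/4)*7^(1/4)*c/6) + (C3*sin(sqrt(2)*3^(3/4)*7^(1/4)*c/6) + C4*cos(sqrt(2)*3^(3/4)*7^(1/4)*c/6))*exp(sqrt(2)*3^(3/4)*7^(1/4)*c/6)


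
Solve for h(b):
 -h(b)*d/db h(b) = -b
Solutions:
 h(b) = -sqrt(C1 + b^2)
 h(b) = sqrt(C1 + b^2)


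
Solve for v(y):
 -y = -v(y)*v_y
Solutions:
 v(y) = -sqrt(C1 + y^2)
 v(y) = sqrt(C1 + y^2)


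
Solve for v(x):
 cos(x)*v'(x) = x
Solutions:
 v(x) = C1 + Integral(x/cos(x), x)


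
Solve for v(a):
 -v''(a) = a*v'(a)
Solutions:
 v(a) = C1 + C2*erf(sqrt(2)*a/2)


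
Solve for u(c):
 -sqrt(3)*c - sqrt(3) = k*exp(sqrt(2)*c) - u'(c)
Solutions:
 u(c) = C1 + sqrt(3)*c^2/2 + sqrt(3)*c + sqrt(2)*k*exp(sqrt(2)*c)/2


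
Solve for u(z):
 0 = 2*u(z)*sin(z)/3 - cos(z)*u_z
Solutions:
 u(z) = C1/cos(z)^(2/3)


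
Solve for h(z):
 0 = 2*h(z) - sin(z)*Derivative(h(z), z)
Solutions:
 h(z) = C1*(cos(z) - 1)/(cos(z) + 1)


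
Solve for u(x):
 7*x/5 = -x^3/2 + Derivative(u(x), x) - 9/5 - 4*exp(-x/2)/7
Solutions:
 u(x) = C1 + x^4/8 + 7*x^2/10 + 9*x/5 - 8*exp(-x/2)/7


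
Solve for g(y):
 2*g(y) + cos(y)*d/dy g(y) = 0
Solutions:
 g(y) = C1*(sin(y) - 1)/(sin(y) + 1)


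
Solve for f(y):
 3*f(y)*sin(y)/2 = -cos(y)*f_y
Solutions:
 f(y) = C1*cos(y)^(3/2)


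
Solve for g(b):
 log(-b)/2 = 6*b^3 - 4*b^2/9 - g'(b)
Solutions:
 g(b) = C1 + 3*b^4/2 - 4*b^3/27 - b*log(-b)/2 + b/2


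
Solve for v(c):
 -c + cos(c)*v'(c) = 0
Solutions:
 v(c) = C1 + Integral(c/cos(c), c)


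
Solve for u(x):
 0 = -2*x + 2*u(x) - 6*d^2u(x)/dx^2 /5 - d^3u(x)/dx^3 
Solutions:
 u(x) = C1*exp(-x*(4/(5*sqrt(545) + 117)^(1/3) + 4 + (5*sqrt(545) + 117)^(1/3))/10)*sin(sqrt(3)*x*(-(5*sqrt(545) + 117)^(1/3) + 4/(5*sqrt(545) + 117)^(1/3))/10) + C2*exp(-x*(4/(5*sqrt(545) + 117)^(1/3) + 4 + (5*sqrt(545) + 117)^(1/3))/10)*cos(sqrt(3)*x*(-(5*sqrt(545) + 117)^(1/3) + 4/(5*sqrt(545) + 117)^(1/3))/10) + C3*exp(x*(-2 + 4/(5*sqrt(545) + 117)^(1/3) + (5*sqrt(545) + 117)^(1/3))/5) + x


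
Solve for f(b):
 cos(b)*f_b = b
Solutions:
 f(b) = C1 + Integral(b/cos(b), b)


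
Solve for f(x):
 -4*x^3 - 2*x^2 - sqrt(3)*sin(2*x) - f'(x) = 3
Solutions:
 f(x) = C1 - x^4 - 2*x^3/3 - 3*x + sqrt(3)*cos(2*x)/2


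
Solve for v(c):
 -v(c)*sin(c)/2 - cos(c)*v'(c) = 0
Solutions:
 v(c) = C1*sqrt(cos(c))


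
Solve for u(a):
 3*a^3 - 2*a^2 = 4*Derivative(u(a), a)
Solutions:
 u(a) = C1 + 3*a^4/16 - a^3/6


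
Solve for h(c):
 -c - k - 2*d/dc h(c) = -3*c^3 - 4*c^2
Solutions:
 h(c) = C1 + 3*c^4/8 + 2*c^3/3 - c^2/4 - c*k/2


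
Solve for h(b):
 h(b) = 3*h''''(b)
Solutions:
 h(b) = C1*exp(-3^(3/4)*b/3) + C2*exp(3^(3/4)*b/3) + C3*sin(3^(3/4)*b/3) + C4*cos(3^(3/4)*b/3)


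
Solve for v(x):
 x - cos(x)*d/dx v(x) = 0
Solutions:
 v(x) = C1 + Integral(x/cos(x), x)


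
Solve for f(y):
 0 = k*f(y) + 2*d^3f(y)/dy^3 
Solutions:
 f(y) = C1*exp(2^(2/3)*y*(-k)^(1/3)/2) + C2*exp(2^(2/3)*y*(-k)^(1/3)*(-1 + sqrt(3)*I)/4) + C3*exp(-2^(2/3)*y*(-k)^(1/3)*(1 + sqrt(3)*I)/4)


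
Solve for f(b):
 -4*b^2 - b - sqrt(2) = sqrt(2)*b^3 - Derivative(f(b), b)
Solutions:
 f(b) = C1 + sqrt(2)*b^4/4 + 4*b^3/3 + b^2/2 + sqrt(2)*b


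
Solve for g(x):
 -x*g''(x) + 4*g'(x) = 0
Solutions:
 g(x) = C1 + C2*x^5


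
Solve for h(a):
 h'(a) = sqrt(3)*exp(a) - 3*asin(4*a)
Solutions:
 h(a) = C1 - 3*a*asin(4*a) - 3*sqrt(1 - 16*a^2)/4 + sqrt(3)*exp(a)


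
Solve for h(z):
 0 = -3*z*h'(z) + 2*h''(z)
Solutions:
 h(z) = C1 + C2*erfi(sqrt(3)*z/2)


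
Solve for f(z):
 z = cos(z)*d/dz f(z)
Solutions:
 f(z) = C1 + Integral(z/cos(z), z)


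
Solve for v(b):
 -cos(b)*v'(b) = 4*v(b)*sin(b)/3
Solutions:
 v(b) = C1*cos(b)^(4/3)


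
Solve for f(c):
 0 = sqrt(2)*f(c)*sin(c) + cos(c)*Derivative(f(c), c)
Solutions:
 f(c) = C1*cos(c)^(sqrt(2))


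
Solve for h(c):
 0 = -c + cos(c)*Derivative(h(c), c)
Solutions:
 h(c) = C1 + Integral(c/cos(c), c)


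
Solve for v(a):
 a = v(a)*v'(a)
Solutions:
 v(a) = -sqrt(C1 + a^2)
 v(a) = sqrt(C1 + a^2)


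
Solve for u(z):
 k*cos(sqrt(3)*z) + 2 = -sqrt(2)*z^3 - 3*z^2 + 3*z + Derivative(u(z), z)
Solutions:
 u(z) = C1 + sqrt(3)*k*sin(sqrt(3)*z)/3 + sqrt(2)*z^4/4 + z^3 - 3*z^2/2 + 2*z


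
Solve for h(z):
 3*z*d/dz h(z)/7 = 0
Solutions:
 h(z) = C1


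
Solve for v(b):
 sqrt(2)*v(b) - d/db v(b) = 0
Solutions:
 v(b) = C1*exp(sqrt(2)*b)


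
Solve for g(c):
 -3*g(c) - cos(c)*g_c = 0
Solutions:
 g(c) = C1*(sin(c) - 1)^(3/2)/(sin(c) + 1)^(3/2)


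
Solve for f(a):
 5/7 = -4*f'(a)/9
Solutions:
 f(a) = C1 - 45*a/28


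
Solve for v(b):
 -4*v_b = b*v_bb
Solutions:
 v(b) = C1 + C2/b^3


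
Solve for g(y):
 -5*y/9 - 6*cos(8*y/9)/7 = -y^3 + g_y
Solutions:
 g(y) = C1 + y^4/4 - 5*y^2/18 - 27*sin(8*y/9)/28


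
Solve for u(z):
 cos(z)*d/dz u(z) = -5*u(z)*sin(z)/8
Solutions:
 u(z) = C1*cos(z)^(5/8)


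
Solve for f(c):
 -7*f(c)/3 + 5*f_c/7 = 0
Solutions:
 f(c) = C1*exp(49*c/15)


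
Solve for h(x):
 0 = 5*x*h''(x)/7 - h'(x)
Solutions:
 h(x) = C1 + C2*x^(12/5)


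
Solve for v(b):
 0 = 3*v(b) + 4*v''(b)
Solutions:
 v(b) = C1*sin(sqrt(3)*b/2) + C2*cos(sqrt(3)*b/2)


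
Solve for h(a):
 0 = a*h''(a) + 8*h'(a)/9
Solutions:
 h(a) = C1 + C2*a^(1/9)


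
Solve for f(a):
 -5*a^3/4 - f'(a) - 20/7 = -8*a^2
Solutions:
 f(a) = C1 - 5*a^4/16 + 8*a^3/3 - 20*a/7


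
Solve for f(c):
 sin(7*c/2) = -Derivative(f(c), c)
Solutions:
 f(c) = C1 + 2*cos(7*c/2)/7


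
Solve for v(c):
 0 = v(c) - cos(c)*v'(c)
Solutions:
 v(c) = C1*sqrt(sin(c) + 1)/sqrt(sin(c) - 1)


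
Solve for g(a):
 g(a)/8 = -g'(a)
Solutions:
 g(a) = C1*exp(-a/8)


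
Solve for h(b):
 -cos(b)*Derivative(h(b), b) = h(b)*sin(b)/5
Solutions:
 h(b) = C1*cos(b)^(1/5)


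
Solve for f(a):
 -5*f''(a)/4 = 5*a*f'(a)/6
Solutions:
 f(a) = C1 + C2*erf(sqrt(3)*a/3)


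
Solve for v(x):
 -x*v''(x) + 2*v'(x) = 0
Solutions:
 v(x) = C1 + C2*x^3


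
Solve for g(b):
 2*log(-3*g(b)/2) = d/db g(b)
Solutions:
 -Integral(1/(log(-_y) - log(2) + log(3)), (_y, g(b)))/2 = C1 - b


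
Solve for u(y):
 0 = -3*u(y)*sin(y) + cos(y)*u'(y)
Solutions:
 u(y) = C1/cos(y)^3


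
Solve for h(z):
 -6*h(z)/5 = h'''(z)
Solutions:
 h(z) = C3*exp(-5^(2/3)*6^(1/3)*z/5) + (C1*sin(2^(1/3)*3^(5/6)*5^(2/3)*z/10) + C2*cos(2^(1/3)*3^(5/6)*5^(2/3)*z/10))*exp(5^(2/3)*6^(1/3)*z/10)


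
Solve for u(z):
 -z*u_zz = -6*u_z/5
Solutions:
 u(z) = C1 + C2*z^(11/5)


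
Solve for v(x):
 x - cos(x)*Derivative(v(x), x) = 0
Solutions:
 v(x) = C1 + Integral(x/cos(x), x)


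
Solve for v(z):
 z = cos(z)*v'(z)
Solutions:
 v(z) = C1 + Integral(z/cos(z), z)


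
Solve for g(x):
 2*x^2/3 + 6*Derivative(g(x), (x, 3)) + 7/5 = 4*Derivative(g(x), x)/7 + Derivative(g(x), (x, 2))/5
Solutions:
 g(x) = C1 + C2*exp(x*(7 - sqrt(16849))/420) + C3*exp(x*(7 + sqrt(16849))/420) + 7*x^3/18 - 49*x^2/120 + 32683*x/1200


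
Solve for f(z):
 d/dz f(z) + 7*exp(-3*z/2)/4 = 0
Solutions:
 f(z) = C1 + 7*exp(-3*z/2)/6


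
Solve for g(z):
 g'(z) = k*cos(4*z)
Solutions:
 g(z) = C1 + k*sin(4*z)/4


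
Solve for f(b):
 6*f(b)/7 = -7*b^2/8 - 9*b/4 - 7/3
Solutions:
 f(b) = -49*b^2/48 - 21*b/8 - 49/18


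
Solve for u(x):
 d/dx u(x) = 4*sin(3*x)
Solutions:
 u(x) = C1 - 4*cos(3*x)/3


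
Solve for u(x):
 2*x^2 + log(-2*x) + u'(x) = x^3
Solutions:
 u(x) = C1 + x^4/4 - 2*x^3/3 - x*log(-x) + x*(1 - log(2))


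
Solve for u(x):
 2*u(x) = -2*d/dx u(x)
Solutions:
 u(x) = C1*exp(-x)


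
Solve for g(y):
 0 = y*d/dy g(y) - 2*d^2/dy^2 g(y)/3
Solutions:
 g(y) = C1 + C2*erfi(sqrt(3)*y/2)


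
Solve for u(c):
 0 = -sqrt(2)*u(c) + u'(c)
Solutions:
 u(c) = C1*exp(sqrt(2)*c)


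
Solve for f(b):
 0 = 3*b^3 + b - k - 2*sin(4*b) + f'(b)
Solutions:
 f(b) = C1 - 3*b^4/4 - b^2/2 + b*k - cos(4*b)/2


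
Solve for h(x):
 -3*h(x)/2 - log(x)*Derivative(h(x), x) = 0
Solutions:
 h(x) = C1*exp(-3*Integral(1/log(x), x)/2)


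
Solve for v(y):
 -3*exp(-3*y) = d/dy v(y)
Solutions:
 v(y) = C1 + exp(-3*y)


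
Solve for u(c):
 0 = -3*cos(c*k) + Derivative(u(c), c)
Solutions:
 u(c) = C1 + 3*sin(c*k)/k


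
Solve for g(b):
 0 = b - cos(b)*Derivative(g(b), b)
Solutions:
 g(b) = C1 + Integral(b/cos(b), b)


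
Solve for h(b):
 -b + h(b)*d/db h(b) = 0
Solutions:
 h(b) = -sqrt(C1 + b^2)
 h(b) = sqrt(C1 + b^2)


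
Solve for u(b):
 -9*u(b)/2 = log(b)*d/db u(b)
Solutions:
 u(b) = C1*exp(-9*Integral(1/log(b), b)/2)


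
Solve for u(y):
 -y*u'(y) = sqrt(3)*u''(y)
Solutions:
 u(y) = C1 + C2*erf(sqrt(2)*3^(3/4)*y/6)


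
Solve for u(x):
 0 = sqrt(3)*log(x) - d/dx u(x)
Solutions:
 u(x) = C1 + sqrt(3)*x*log(x) - sqrt(3)*x


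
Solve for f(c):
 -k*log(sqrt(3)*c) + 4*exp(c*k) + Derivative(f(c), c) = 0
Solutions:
 f(c) = C1 + c*k*log(c) + c*k*(-1 + log(3)/2) + Piecewise((-4*exp(c*k)/k, Ne(k, 0)), (-4*c, True))


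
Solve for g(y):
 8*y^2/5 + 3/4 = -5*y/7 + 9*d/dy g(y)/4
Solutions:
 g(y) = C1 + 32*y^3/135 + 10*y^2/63 + y/3


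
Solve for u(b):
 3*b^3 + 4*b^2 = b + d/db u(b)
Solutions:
 u(b) = C1 + 3*b^4/4 + 4*b^3/3 - b^2/2


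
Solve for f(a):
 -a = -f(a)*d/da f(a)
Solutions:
 f(a) = -sqrt(C1 + a^2)
 f(a) = sqrt(C1 + a^2)


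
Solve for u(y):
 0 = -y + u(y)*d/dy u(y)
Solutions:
 u(y) = -sqrt(C1 + y^2)
 u(y) = sqrt(C1 + y^2)


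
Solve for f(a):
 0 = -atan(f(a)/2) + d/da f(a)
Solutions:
 Integral(1/atan(_y/2), (_y, f(a))) = C1 + a


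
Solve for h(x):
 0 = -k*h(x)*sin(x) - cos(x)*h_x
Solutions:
 h(x) = C1*exp(k*log(cos(x)))


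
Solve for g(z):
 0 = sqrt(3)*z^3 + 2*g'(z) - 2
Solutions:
 g(z) = C1 - sqrt(3)*z^4/8 + z


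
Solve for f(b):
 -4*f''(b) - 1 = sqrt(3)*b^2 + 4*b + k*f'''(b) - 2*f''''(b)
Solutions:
 f(b) = C1 + C2*b + C3*exp(b*(k - sqrt(k^2 + 32))/4) + C4*exp(b*(k + sqrt(k^2 + 32))/4) - sqrt(3)*b^4/48 + b^3*(sqrt(3)*k - 8)/48 + b^2*(-sqrt(3)*k^2 + 8*k - 8*sqrt(3) - 8)/64


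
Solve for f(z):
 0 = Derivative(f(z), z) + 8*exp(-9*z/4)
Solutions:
 f(z) = C1 + 32*exp(-9*z/4)/9


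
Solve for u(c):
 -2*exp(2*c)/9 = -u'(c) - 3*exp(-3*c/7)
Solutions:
 u(c) = C1 + exp(2*c)/9 + 7*exp(-3*c/7)


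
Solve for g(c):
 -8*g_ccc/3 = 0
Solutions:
 g(c) = C1 + C2*c + C3*c^2


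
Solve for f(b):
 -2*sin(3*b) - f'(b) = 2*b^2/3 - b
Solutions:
 f(b) = C1 - 2*b^3/9 + b^2/2 + 2*cos(3*b)/3


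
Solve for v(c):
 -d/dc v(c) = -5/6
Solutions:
 v(c) = C1 + 5*c/6


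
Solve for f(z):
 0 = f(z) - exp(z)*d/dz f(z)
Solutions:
 f(z) = C1*exp(-exp(-z))


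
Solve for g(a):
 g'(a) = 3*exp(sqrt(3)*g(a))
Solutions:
 g(a) = sqrt(3)*(2*log(-1/(C1 + 3*a)) - log(3))/6


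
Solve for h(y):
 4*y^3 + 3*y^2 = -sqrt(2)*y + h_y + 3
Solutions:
 h(y) = C1 + y^4 + y^3 + sqrt(2)*y^2/2 - 3*y


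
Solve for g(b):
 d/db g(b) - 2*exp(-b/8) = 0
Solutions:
 g(b) = C1 - 16*exp(-b/8)


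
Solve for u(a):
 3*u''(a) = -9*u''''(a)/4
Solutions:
 u(a) = C1 + C2*a + C3*sin(2*sqrt(3)*a/3) + C4*cos(2*sqrt(3)*a/3)


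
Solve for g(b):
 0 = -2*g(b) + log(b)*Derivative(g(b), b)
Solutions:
 g(b) = C1*exp(2*Integral(1/log(b), b))


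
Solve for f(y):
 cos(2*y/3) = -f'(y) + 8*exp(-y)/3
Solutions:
 f(y) = C1 - 3*sin(2*y/3)/2 - 8*exp(-y)/3


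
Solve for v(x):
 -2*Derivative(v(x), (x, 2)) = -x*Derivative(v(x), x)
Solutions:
 v(x) = C1 + C2*erfi(x/2)


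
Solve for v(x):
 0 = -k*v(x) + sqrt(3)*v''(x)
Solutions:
 v(x) = C1*exp(-3^(3/4)*sqrt(k)*x/3) + C2*exp(3^(3/4)*sqrt(k)*x/3)


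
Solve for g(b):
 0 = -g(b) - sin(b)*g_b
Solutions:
 g(b) = C1*sqrt(cos(b) + 1)/sqrt(cos(b) - 1)


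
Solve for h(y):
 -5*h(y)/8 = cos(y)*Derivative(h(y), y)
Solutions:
 h(y) = C1*(sin(y) - 1)^(5/16)/(sin(y) + 1)^(5/16)


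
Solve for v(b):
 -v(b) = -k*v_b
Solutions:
 v(b) = C1*exp(b/k)


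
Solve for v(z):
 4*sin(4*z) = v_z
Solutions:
 v(z) = C1 - cos(4*z)


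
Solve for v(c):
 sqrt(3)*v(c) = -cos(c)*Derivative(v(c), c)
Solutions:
 v(c) = C1*(sin(c) - 1)^(sqrt(3)/2)/(sin(c) + 1)^(sqrt(3)/2)


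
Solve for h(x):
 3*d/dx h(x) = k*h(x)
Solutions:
 h(x) = C1*exp(k*x/3)


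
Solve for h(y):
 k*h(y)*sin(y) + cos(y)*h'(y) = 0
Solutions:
 h(y) = C1*exp(k*log(cos(y)))


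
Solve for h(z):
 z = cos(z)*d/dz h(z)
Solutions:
 h(z) = C1 + Integral(z/cos(z), z)


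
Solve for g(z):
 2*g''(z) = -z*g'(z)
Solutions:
 g(z) = C1 + C2*erf(z/2)


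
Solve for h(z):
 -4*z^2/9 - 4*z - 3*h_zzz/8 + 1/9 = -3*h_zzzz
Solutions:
 h(z) = C1 + C2*z + C3*z^2 + C4*exp(z/8) - 8*z^5/405 - 100*z^4/81 - 3196*z^3/81


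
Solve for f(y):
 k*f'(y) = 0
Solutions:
 f(y) = C1


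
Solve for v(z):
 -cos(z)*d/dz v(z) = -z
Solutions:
 v(z) = C1 + Integral(z/cos(z), z)


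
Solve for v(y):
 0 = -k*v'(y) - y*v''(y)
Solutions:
 v(y) = C1 + y^(1 - re(k))*(C2*sin(log(y)*Abs(im(k))) + C3*cos(log(y)*im(k)))


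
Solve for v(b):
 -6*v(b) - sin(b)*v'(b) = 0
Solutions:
 v(b) = C1*(cos(b)^3 + 3*cos(b)^2 + 3*cos(b) + 1)/(cos(b)^3 - 3*cos(b)^2 + 3*cos(b) - 1)


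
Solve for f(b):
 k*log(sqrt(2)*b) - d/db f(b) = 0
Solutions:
 f(b) = C1 + b*k*log(b) - b*k + b*k*log(2)/2


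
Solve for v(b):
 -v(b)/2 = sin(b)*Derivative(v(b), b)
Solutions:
 v(b) = C1*(cos(b) + 1)^(1/4)/(cos(b) - 1)^(1/4)


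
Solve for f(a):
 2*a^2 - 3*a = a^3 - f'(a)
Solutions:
 f(a) = C1 + a^4/4 - 2*a^3/3 + 3*a^2/2


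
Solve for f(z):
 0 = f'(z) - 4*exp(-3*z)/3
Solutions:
 f(z) = C1 - 4*exp(-3*z)/9


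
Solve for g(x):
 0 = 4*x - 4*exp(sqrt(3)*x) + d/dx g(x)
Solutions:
 g(x) = C1 - 2*x^2 + 4*sqrt(3)*exp(sqrt(3)*x)/3


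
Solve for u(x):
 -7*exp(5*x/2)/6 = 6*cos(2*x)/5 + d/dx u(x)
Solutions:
 u(x) = C1 - 7*exp(5*x/2)/15 - 3*sin(2*x)/5


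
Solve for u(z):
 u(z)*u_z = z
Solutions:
 u(z) = -sqrt(C1 + z^2)
 u(z) = sqrt(C1 + z^2)


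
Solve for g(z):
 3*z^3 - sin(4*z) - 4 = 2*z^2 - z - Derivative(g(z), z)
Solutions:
 g(z) = C1 - 3*z^4/4 + 2*z^3/3 - z^2/2 + 4*z - cos(4*z)/4


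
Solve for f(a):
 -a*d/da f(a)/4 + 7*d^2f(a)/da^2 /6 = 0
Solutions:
 f(a) = C1 + C2*erfi(sqrt(21)*a/14)


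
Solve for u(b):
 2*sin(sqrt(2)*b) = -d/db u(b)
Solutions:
 u(b) = C1 + sqrt(2)*cos(sqrt(2)*b)


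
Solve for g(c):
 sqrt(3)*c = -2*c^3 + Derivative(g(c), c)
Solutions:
 g(c) = C1 + c^4/2 + sqrt(3)*c^2/2


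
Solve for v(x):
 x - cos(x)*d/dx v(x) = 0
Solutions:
 v(x) = C1 + Integral(x/cos(x), x)


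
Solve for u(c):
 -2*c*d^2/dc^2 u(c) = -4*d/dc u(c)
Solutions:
 u(c) = C1 + C2*c^3


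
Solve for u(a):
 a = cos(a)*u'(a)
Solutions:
 u(a) = C1 + Integral(a/cos(a), a)


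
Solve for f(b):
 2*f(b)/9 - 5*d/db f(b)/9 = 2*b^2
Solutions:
 f(b) = C1*exp(2*b/5) + 9*b^2 + 45*b + 225/2


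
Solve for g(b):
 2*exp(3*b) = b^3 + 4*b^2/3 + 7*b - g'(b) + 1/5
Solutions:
 g(b) = C1 + b^4/4 + 4*b^3/9 + 7*b^2/2 + b/5 - 2*exp(3*b)/3


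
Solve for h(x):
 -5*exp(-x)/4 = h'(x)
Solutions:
 h(x) = C1 + 5*exp(-x)/4


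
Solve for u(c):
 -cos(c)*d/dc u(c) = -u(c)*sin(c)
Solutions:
 u(c) = C1/cos(c)


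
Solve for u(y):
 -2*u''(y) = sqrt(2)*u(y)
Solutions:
 u(y) = C1*sin(2^(3/4)*y/2) + C2*cos(2^(3/4)*y/2)


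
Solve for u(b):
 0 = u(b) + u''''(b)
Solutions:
 u(b) = (C1*sin(sqrt(2)*b/2) + C2*cos(sqrt(2)*b/2))*exp(-sqrt(2)*b/2) + (C3*sin(sqrt(2)*b/2) + C4*cos(sqrt(2)*b/2))*exp(sqrt(2)*b/2)


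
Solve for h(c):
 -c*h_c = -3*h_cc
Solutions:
 h(c) = C1 + C2*erfi(sqrt(6)*c/6)


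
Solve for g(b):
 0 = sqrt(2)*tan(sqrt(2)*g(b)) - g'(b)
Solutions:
 g(b) = sqrt(2)*(pi - asin(C1*exp(2*b)))/2
 g(b) = sqrt(2)*asin(C1*exp(2*b))/2


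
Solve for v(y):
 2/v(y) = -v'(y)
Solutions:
 v(y) = -sqrt(C1 - 4*y)
 v(y) = sqrt(C1 - 4*y)


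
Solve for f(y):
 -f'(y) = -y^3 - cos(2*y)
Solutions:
 f(y) = C1 + y^4/4 + sin(2*y)/2


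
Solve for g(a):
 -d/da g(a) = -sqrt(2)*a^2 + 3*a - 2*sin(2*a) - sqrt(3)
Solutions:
 g(a) = C1 + sqrt(2)*a^3/3 - 3*a^2/2 + sqrt(3)*a - cos(2*a)


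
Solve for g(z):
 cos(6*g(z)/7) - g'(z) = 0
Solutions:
 -z - 7*log(sin(6*g(z)/7) - 1)/12 + 7*log(sin(6*g(z)/7) + 1)/12 = C1


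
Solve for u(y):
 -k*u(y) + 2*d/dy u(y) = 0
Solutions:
 u(y) = C1*exp(k*y/2)


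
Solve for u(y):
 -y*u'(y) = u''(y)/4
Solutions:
 u(y) = C1 + C2*erf(sqrt(2)*y)


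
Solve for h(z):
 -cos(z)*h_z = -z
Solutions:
 h(z) = C1 + Integral(z/cos(z), z)


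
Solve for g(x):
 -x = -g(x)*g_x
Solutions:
 g(x) = -sqrt(C1 + x^2)
 g(x) = sqrt(C1 + x^2)


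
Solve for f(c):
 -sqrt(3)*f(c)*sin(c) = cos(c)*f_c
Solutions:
 f(c) = C1*cos(c)^(sqrt(3))


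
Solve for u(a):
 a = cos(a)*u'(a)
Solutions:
 u(a) = C1 + Integral(a/cos(a), a)


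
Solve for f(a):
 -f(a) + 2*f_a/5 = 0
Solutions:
 f(a) = C1*exp(5*a/2)


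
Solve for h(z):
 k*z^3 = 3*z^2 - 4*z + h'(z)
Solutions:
 h(z) = C1 + k*z^4/4 - z^3 + 2*z^2


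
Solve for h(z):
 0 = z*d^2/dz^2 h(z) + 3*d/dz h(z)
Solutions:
 h(z) = C1 + C2/z^2


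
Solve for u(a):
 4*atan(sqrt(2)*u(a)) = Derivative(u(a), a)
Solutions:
 Integral(1/atan(sqrt(2)*_y), (_y, u(a))) = C1 + 4*a


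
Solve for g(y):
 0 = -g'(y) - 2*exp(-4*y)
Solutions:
 g(y) = C1 + exp(-4*y)/2


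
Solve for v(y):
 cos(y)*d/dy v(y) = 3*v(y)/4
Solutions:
 v(y) = C1*(sin(y) + 1)^(3/8)/(sin(y) - 1)^(3/8)


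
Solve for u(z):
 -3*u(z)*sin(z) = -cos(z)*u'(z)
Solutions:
 u(z) = C1/cos(z)^3


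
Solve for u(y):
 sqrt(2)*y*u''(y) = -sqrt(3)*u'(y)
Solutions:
 u(y) = C1 + C2*y^(1 - sqrt(6)/2)


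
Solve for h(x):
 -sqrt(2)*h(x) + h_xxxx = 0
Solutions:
 h(x) = C1*exp(-2^(1/8)*x) + C2*exp(2^(1/8)*x) + C3*sin(2^(1/8)*x) + C4*cos(2^(1/8)*x)


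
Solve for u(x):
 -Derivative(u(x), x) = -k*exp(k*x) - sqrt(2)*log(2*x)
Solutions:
 u(x) = C1 + sqrt(2)*x*log(x) + sqrt(2)*x*(-1 + log(2)) + exp(k*x)


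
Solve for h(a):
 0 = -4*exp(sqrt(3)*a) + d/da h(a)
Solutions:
 h(a) = C1 + 4*sqrt(3)*exp(sqrt(3)*a)/3


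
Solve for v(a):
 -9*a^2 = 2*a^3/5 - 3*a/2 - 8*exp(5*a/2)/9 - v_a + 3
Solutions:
 v(a) = C1 + a^4/10 + 3*a^3 - 3*a^2/4 + 3*a - 16*exp(5*a/2)/45


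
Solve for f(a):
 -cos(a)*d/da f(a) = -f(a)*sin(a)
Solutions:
 f(a) = C1/cos(a)


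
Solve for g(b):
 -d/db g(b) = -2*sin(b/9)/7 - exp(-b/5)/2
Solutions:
 g(b) = C1 - 18*cos(b/9)/7 - 5*exp(-b/5)/2


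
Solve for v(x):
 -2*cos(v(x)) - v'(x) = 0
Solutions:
 v(x) = pi - asin((C1 + exp(4*x))/(C1 - exp(4*x)))
 v(x) = asin((C1 + exp(4*x))/(C1 - exp(4*x)))


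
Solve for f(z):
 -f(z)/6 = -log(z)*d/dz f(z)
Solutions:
 f(z) = C1*exp(Integral(1/log(z), z)/6)


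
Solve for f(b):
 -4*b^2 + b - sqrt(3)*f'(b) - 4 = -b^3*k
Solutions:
 f(b) = C1 + sqrt(3)*b^4*k/12 - 4*sqrt(3)*b^3/9 + sqrt(3)*b^2/6 - 4*sqrt(3)*b/3


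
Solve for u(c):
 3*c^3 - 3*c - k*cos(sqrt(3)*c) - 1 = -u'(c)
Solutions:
 u(c) = C1 - 3*c^4/4 + 3*c^2/2 + c + sqrt(3)*k*sin(sqrt(3)*c)/3


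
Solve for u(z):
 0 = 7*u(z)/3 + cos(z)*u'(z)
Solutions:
 u(z) = C1*(sin(z) - 1)^(7/6)/(sin(z) + 1)^(7/6)


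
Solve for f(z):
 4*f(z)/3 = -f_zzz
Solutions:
 f(z) = C3*exp(-6^(2/3)*z/3) + (C1*sin(2^(2/3)*3^(1/6)*z/2) + C2*cos(2^(2/3)*3^(1/6)*z/2))*exp(6^(2/3)*z/6)


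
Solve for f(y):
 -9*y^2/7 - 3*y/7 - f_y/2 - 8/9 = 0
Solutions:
 f(y) = C1 - 6*y^3/7 - 3*y^2/7 - 16*y/9


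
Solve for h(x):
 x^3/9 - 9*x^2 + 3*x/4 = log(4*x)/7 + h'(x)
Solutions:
 h(x) = C1 + x^4/36 - 3*x^3 + 3*x^2/8 - x*log(x)/7 - 2*x*log(2)/7 + x/7


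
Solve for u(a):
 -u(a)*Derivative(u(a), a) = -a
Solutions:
 u(a) = -sqrt(C1 + a^2)
 u(a) = sqrt(C1 + a^2)


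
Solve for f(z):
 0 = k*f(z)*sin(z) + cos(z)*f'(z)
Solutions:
 f(z) = C1*exp(k*log(cos(z)))
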